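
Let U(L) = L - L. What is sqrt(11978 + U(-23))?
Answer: sqrt(11978) ≈ 109.44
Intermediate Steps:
U(L) = 0
sqrt(11978 + U(-23)) = sqrt(11978 + 0) = sqrt(11978)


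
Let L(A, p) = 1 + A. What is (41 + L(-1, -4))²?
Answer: 1681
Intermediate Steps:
(41 + L(-1, -4))² = (41 + (1 - 1))² = (41 + 0)² = 41² = 1681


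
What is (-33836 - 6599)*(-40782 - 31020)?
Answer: 2903313870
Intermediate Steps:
(-33836 - 6599)*(-40782 - 31020) = -40435*(-71802) = 2903313870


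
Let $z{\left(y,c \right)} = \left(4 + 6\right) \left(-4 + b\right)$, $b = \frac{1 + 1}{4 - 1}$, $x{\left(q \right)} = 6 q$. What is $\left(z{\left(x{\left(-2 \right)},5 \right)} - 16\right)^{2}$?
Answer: $\frac{21904}{9} \approx 2433.8$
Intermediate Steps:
$b = \frac{2}{3} \approx 0.66667$
$z{\left(y,c \right)} = - \frac{100}{3}$ ($z{\left(y,c \right)} = \left(4 + 6\right) \left(-4 + \frac{2}{3}\right) = 10 \left(- \frac{10}{3}\right) = - \frac{100}{3}$)
$\left(z{\left(x{\left(-2 \right)},5 \right)} - 16\right)^{2} = \left(- \frac{100}{3} - 16\right)^{2} = \left(- \frac{148}{3}\right)^{2} = \frac{21904}{9}$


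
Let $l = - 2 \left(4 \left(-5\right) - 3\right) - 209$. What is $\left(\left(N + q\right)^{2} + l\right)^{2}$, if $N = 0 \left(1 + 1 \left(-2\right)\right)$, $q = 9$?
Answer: $6724$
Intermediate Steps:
$N = 0$ ($N = 0 \left(1 - 2\right) = 0 \left(-1\right) = 0$)
$l = -163$ ($l = - 2 \left(-20 - 3\right) - 209 = \left(-2\right) \left(-23\right) - 209 = 46 - 209 = -163$)
$\left(\left(N + q\right)^{2} + l\right)^{2} = \left(\left(0 + 9\right)^{2} - 163\right)^{2} = \left(9^{2} - 163\right)^{2} = \left(81 - 163\right)^{2} = \left(-82\right)^{2} = 6724$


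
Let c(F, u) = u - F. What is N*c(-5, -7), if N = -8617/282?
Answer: 8617/141 ≈ 61.113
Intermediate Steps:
N = -8617/282 (N = -8617*1/282 = -8617/282 ≈ -30.557)
N*c(-5, -7) = -8617*(-7 - 1*(-5))/282 = -8617*(-7 + 5)/282 = -8617/282*(-2) = 8617/141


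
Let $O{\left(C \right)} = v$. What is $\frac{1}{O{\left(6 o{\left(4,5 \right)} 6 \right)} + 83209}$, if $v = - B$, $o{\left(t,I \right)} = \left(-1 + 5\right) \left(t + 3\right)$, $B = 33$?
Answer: $\frac{1}{83176} \approx 1.2023 \cdot 10^{-5}$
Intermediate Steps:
$o{\left(t,I \right)} = 12 + 4 t$ ($o{\left(t,I \right)} = 4 \left(3 + t\right) = 12 + 4 t$)
$v = -33$ ($v = \left(-1\right) 33 = -33$)
$O{\left(C \right)} = -33$
$\frac{1}{O{\left(6 o{\left(4,5 \right)} 6 \right)} + 83209} = \frac{1}{-33 + 83209} = \frac{1}{83176}$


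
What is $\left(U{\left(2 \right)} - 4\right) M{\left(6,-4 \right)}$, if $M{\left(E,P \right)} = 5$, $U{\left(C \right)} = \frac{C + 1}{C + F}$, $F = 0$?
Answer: $- \frac{25}{2} \approx -12.5$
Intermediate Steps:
$U{\left(C \right)} = \frac{1 + C}{C}$ ($U{\left(C \right)} = \frac{C + 1}{C + 0} = \frac{1 + C}{C}$)
$\left(U{\left(2 \right)} - 4\right) M{\left(6,-4 \right)} = \left(\frac{1 + 2}{2} - 4\right) 5 = \left(\frac{1}{2} \cdot 3 - 4\right) 5 = \left(\frac{3}{2} - 4\right) 5 = \left(- \frac{5}{2}\right) 5 = - \frac{25}{2}$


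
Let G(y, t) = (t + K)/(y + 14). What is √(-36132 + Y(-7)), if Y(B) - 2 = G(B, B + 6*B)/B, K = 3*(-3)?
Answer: 2*I*√442578/7 ≈ 190.08*I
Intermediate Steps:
K = -9
G(y, t) = (-9 + t)/(14 + y) (G(y, t) = (t - 9)/(y + 14) = (-9 + t)/(14 + y))
Y(B) = 2 + (-9 + 7*B)/(B*(14 + B)) (Y(B) = 2 + ((-9 + (B + 6*B))/(14 + B))/B = 2 + ((-9 + 7*B)/(14 + B))/B = 2 + (-9 + 7*B)/(B*(14 + B)))
√(-36132 + Y(-7)) = √(-36132 + (-9 + 2*(-7)² + 35*(-7))/((-7)*(14 - 7))) = √(-36132 - ⅐*(-9 + 2*49 - 245)/7) = √(-36132 - ⅐*⅐*(-9 + 98 - 245)) = √(-36132 - ⅐*⅐*(-156)) = √(-36132 + 156/49) = √(-1770312/49) = 2*I*√442578/7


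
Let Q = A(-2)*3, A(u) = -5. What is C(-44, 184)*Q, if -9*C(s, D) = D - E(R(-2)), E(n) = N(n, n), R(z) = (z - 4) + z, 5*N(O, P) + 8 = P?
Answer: 312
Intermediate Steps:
N(O, P) = -8/5 + P/5
R(z) = -4 + 2*z (R(z) = (-4 + z) + z = -4 + 2*z)
E(n) = -8/5 + n/5
C(s, D) = -16/45 - D/9 (C(s, D) = -(D - (-8/5 + (-4 + 2*(-2))/5))/9 = -(D - (-8/5 + (-4 - 4)/5))/9 = -(D - (-8/5 + (⅕)*(-8)))/9 = -(D - (-8/5 - 8/5))/9 = -(D - 1*(-16/5))/9 = -(D + 16/5)/9 = -(16/5 + D)/9 = -16/45 - D/9)
Q = -15 (Q = -5*3 = -15)
C(-44, 184)*Q = (-16/45 - ⅑*184)*(-15) = (-16/45 - 184/9)*(-15) = -104/5*(-15) = 312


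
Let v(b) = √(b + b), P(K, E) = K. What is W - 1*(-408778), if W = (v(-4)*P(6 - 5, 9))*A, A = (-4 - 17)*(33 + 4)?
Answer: 408778 - 1554*I*√2 ≈ 4.0878e+5 - 2197.7*I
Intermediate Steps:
v(b) = √2*√b (v(b) = √(2*b) = √2*√b)
A = -777 (A = -21*37 = -777)
W = -1554*I*√2 (W = ((√2*√(-4))*(6 - 5))*(-777) = ((√2*(2*I))*1)*(-777) = ((2*I*√2)*1)*(-777) = (2*I*√2)*(-777) = -1554*I*√2 ≈ -2197.7*I)
W - 1*(-408778) = -1554*I*√2 - 1*(-408778) = -1554*I*√2 + 408778 = 408778 - 1554*I*√2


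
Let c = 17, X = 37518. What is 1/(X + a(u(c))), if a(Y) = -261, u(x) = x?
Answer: 1/37257 ≈ 2.6841e-5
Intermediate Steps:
1/(X + a(u(c))) = 1/(37518 - 261) = 1/37257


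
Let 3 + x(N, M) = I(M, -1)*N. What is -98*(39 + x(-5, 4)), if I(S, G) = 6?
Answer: -588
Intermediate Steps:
x(N, M) = -3 + 6*N
-98*(39 + x(-5, 4)) = -98*(39 + (-3 + 6*(-5))) = -98*(39 + (-3 - 30)) = -98*(39 - 33) = -98*6 = -588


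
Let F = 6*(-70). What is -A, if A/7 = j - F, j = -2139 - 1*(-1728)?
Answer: -63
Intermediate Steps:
F = -420
j = -411 (j = -2139 + 1728 = -411)
A = 63 (A = 7*(-411 - 1*(-420)) = 7*(-411 + 420) = 7*9 = 63)
-A = -1*63 = -63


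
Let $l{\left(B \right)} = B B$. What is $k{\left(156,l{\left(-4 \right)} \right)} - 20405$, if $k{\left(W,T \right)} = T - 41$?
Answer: $-20430$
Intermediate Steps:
$l{\left(B \right)} = B^{2}$
$k{\left(W,T \right)} = -41 + T$
$k{\left(156,l{\left(-4 \right)} \right)} - 20405 = \left(-41 + \left(-4\right)^{2}\right) - 20405 = \left(-41 + 16\right) - 20405 = -25 - 20405 = -20430$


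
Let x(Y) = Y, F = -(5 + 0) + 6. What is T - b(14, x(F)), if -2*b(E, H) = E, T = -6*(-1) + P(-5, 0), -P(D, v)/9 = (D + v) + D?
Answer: 103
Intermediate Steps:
P(D, v) = -18*D - 9*v (P(D, v) = -9*((D + v) + D) = -9*(v + 2*D) = -18*D - 9*v)
F = 1 (F = -1*5 + 6 = -5 + 6 = 1)
T = 96 (T = -6*(-1) + (-18*(-5) - 9*0) = 6 + (90 + 0) = 6 + 90 = 96)
b(E, H) = -E/2
T - b(14, x(F)) = 96 - (-1)*14/2 = 96 - 1*(-7) = 96 + 7 = 103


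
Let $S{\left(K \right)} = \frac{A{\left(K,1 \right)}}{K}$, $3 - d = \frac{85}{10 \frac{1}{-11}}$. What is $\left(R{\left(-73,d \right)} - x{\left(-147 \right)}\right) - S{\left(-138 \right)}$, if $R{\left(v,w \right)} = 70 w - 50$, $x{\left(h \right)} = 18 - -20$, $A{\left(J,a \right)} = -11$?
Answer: $\frac{920035}{138} \approx 6666.9$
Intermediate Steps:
$d = \frac{193}{2}$ ($d = 3 - \frac{85}{10 \frac{1}{-11}} = 3 - \frac{85}{10 \left(- \frac{1}{11}\right)} = 3 - \frac{85}{- \frac{10}{11}} = 3 - 85 \left(- \frac{11}{10}\right) = 3 - - \frac{187}{2} = 3 + \frac{187}{2} = \frac{193}{2} \approx 96.5$)
$x{\left(h \right)} = 38$ ($x{\left(h \right)} = 18 + 20 = 38$)
$S{\left(K \right)} = - \frac{11}{K}$
$R{\left(v,w \right)} = -50 + 70 w$
$\left(R{\left(-73,d \right)} - x{\left(-147 \right)}\right) - S{\left(-138 \right)} = \left(\left(-50 + 70 \cdot \frac{193}{2}\right) - 38\right) - - \frac{11}{-138} = \left(\left(-50 + 6755\right) - 38\right) - \left(-11\right) \left(- \frac{1}{138}\right) = \left(6705 - 38\right) - \frac{11}{138} = 6667 - \frac{11}{138} = \frac{920035}{138}$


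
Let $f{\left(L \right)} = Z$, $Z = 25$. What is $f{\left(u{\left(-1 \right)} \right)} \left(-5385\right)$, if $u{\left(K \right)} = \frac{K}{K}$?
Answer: $-134625$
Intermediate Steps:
$u{\left(K \right)} = 1$
$f{\left(L \right)} = 25$
$f{\left(u{\left(-1 \right)} \right)} \left(-5385\right) = 25 \left(-5385\right) = -134625$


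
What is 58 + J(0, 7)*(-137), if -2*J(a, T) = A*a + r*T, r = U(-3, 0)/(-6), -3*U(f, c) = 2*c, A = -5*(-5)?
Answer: 58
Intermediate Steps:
A = 25
U(f, c) = -2*c/3
r = 0 (r = -⅔*0/(-6) = 0*(-⅙) = 0)
J(a, T) = -25*a/2 (J(a, T) = -(25*a + 0*T)/2 = -(25*a + 0)/2 = -25*a/2)
58 + J(0, 7)*(-137) = 58 - 25/2*0*(-137) = 58 + 0*(-137) = 58 + 0 = 58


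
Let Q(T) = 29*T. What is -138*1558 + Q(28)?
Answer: -214192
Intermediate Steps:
-138*1558 + Q(28) = -138*1558 + 29*28 = -215004 + 812 = -214192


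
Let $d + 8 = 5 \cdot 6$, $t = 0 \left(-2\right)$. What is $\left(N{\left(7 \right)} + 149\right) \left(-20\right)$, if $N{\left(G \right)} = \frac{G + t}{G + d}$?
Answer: $- \frac{86560}{29} \approx -2984.8$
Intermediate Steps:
$t = 0$
$d = 22$ ($d = -8 + 5 \cdot 6 = -8 + 30 = 22$)
$N{\left(G \right)} = \frac{G}{22 + G}$ ($N{\left(G \right)} = \frac{G + 0}{G + 22} = \frac{G}{22 + G}$)
$\left(N{\left(7 \right)} + 149\right) \left(-20\right) = \left(\frac{7}{22 + 7} + 149\right) \left(-20\right) = \left(\frac{7}{29} + 149\right) \left(-20\right) = \frac{4328}{29} \left(-20\right) = - \frac{86560}{29}$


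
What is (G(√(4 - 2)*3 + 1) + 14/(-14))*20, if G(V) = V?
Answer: 60*√2 ≈ 84.853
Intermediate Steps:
(G(√(4 - 2)*3 + 1) + 14/(-14))*20 = ((√(4 - 2)*3 + 1) + 14/(-14))*20 = ((√2*3 + 1) + 14*(-1/14))*20 = ((3*√2 + 1) - 1)*20 = ((1 + 3*√2) - 1)*20 = (3*√2)*20 = 60*√2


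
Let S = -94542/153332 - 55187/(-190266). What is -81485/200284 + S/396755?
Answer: -117897598383357360199/289782841360604923380 ≈ -0.40685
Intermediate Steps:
S = -1190774386/3646733289 (S = -94542*1/153332 - 55187*(-1/190266) = -47271/76666 + 55187/190266 = -1190774386/3646733289 ≈ -0.32653)
-81485/200284 + S/396755 = -81485/200284 - 1190774386/3646733289/396755 = -81485*1/200284 - 1190774386/3646733289*1/396755 = -81485/200284 - 1190774386/1446859666077195 = -117897598383357360199/289782841360604923380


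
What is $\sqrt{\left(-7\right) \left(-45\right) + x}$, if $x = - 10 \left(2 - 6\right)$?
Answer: $\sqrt{355} \approx 18.841$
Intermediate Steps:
$x = 40$ ($x = \left(-10\right) \left(-4\right) = 40$)
$\sqrt{\left(-7\right) \left(-45\right) + x} = \sqrt{\left(-7\right) \left(-45\right) + 40} = \sqrt{315 + 40} = \sqrt{355}$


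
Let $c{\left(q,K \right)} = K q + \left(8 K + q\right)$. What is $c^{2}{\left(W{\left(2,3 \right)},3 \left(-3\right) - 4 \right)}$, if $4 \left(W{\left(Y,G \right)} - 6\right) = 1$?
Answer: $32041$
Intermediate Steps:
$W{\left(Y,G \right)} = \frac{25}{4}$ ($W{\left(Y,G \right)} = 6 + \frac{1}{4} \cdot 1 = 6 + \frac{1}{4} = \frac{25}{4}$)
$c{\left(q,K \right)} = q + 8 K + K q$ ($c{\left(q,K \right)} = K q + \left(q + 8 K\right) = q + 8 K + K q$)
$c^{2}{\left(W{\left(2,3 \right)},3 \left(-3\right) - 4 \right)} = \left(\frac{25}{4} + 8 \left(3 \left(-3\right) - 4\right) + \left(3 \left(-3\right) - 4\right) \frac{25}{4}\right)^{2} = \left(\frac{25}{4} + 8 \left(-9 - 4\right) + \left(-9 - 4\right) \frac{25}{4}\right)^{2} = \left(\frac{25}{4} + 8 \left(-13\right) - \frac{325}{4}\right)^{2} = \left(\frac{25}{4} - 104 - \frac{325}{4}\right)^{2} = \left(-179\right)^{2} = 32041$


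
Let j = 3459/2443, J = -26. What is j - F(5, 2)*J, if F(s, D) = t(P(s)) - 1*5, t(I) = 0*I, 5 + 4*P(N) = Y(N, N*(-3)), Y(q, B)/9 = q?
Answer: -314131/2443 ≈ -128.58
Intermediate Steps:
j = 3459/2443 (j = 3459*(1/2443) = 3459/2443 ≈ 1.4159)
Y(q, B) = 9*q
P(N) = -5/4 + 9*N/4 (P(N) = -5/4 + (9*N)/4 = -5/4 + 9*N/4)
t(I) = 0
F(s, D) = -5 (F(s, D) = 0 - 1*5 = 0 - 5 = -5)
j - F(5, 2)*J = 3459/2443 - (-5)*(-26) = 3459/2443 - 1*130 = 3459/2443 - 130 = -314131/2443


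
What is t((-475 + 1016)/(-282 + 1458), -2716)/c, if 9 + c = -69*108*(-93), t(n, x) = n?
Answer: 541/814999752 ≈ 6.6380e-7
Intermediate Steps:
c = 693027 (c = -9 - 69*108*(-93) = -9 - 7452*(-93) = -9 + 693036 = 693027)
t((-475 + 1016)/(-282 + 1458), -2716)/c = ((-475 + 1016)/(-282 + 1458))/693027 = (541/1176)*(1/693027) = 541/814999752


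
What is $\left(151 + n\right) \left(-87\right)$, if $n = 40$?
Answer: $-16617$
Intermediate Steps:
$\left(151 + n\right) \left(-87\right) = \left(151 + 40\right) \left(-87\right) = 191 \left(-87\right) = -16617$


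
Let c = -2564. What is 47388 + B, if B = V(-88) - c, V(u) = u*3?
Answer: 49688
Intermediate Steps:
V(u) = 3*u
B = 2300 (B = 3*(-88) - 1*(-2564) = -264 + 2564 = 2300)
47388 + B = 47388 + 2300 = 49688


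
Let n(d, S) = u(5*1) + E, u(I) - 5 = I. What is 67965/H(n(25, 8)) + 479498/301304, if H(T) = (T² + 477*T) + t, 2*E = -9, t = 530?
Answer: 2933963749/127903548 ≈ 22.939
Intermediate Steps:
u(I) = 5 + I
E = -9/2 (E = (½)*(-9) = -9/2 ≈ -4.5000)
n(d, S) = 11/2 (n(d, S) = (5 + 5*1) - 9/2 = (5 + 5) - 9/2 = 10 - 9/2 = 11/2)
H(T) = 530 + T² + 477*T (H(T) = (T² + 477*T) + 530 = 530 + T² + 477*T)
67965/H(n(25, 8)) + 479498/301304 = 67965/(530 + (11/2)² + 477*(11/2)) + 479498/301304 = 67965/(530 + 121/4 + 5247/2) + 479498*(1/301304) = 67965/(12735/4) + 239749/150652 = 67965*(4/12735) + 239749/150652 = 18124/849 + 239749/150652 = 2933963749/127903548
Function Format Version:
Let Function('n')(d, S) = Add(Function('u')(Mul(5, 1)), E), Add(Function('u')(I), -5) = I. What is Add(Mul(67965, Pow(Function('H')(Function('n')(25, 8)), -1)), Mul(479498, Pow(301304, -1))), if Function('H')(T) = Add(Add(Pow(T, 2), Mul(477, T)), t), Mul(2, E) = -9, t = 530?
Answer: Rational(2933963749, 127903548) ≈ 22.939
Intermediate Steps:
Function('u')(I) = Add(5, I)
E = Rational(-9, 2) (E = Mul(Rational(1, 2), -9) = Rational(-9, 2) ≈ -4.5000)
Function('n')(d, S) = Rational(11, 2) (Function('n')(d, S) = Add(Add(5, Mul(5, 1)), Rational(-9, 2)) = Add(Add(5, 5), Rational(-9, 2)) = Add(10, Rational(-9, 2)) = Rational(11, 2))
Function('H')(T) = Add(530, Pow(T, 2), Mul(477, T)) (Function('H')(T) = Add(Add(Pow(T, 2), Mul(477, T)), 530) = Add(530, Pow(T, 2), Mul(477, T)))
Add(Mul(67965, Pow(Function('H')(Function('n')(25, 8)), -1)), Mul(479498, Pow(301304, -1))) = Add(Mul(67965, Pow(Add(530, Pow(Rational(11, 2), 2), Mul(477, Rational(11, 2))), -1)), Mul(479498, Pow(301304, -1))) = Add(Mul(67965, Pow(Add(530, Rational(121, 4), Rational(5247, 2)), -1)), Mul(479498, Rational(1, 301304))) = Add(Mul(67965, Pow(Rational(12735, 4), -1)), Rational(239749, 150652)) = Add(Mul(67965, Rational(4, 12735)), Rational(239749, 150652)) = Add(Rational(18124, 849), Rational(239749, 150652)) = Rational(2933963749, 127903548)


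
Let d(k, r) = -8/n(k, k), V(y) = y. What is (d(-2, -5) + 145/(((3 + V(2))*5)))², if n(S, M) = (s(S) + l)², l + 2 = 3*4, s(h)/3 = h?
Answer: 2809/100 ≈ 28.090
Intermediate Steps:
s(h) = 3*h
l = 10 (l = -2 + 3*4 = -2 + 12 = 10)
n(S, M) = (10 + 3*S)² (n(S, M) = (3*S + 10)² = (10 + 3*S)²)
d(k, r) = -8/(10 + 3*k)²
(d(-2, -5) + 145/(((3 + V(2))*5)))² = (-8/(10 + 3*(-2))² + 145/(((3 + 2)*5)))² = (-8/(10 - 6)² + 145/((5*5)))² = (-8/4² + 145/25)² = (-8*1/16 + 145*(1/25))² = (-½ + 29/5)² = (53/10)² = 2809/100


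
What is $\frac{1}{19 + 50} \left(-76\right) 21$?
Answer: $- \frac{532}{23} \approx -23.13$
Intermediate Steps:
$\frac{1}{19 + 50} \left(-76\right) 21 = \frac{1}{69} \left(-76\right) 21 = \left(- \frac{76}{69}\right) 21 = - \frac{532}{23}$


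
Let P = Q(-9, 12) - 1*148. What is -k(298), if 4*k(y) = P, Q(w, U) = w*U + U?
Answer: 61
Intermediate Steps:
Q(w, U) = U + U*w (Q(w, U) = U*w + U = U + U*w)
P = -244 (P = 12*(1 - 9) - 1*148 = 12*(-8) - 148 = -96 - 148 = -244)
k(y) = -61 (k(y) = (¼)*(-244) = -61)
-k(298) = -1*(-61) = 61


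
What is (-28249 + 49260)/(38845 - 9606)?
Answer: 21011/29239 ≈ 0.71859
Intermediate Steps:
(-28249 + 49260)/(38845 - 9606) = 21011/29239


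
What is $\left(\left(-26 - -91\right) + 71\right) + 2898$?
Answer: $3034$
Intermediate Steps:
$\left(\left(-26 - -91\right) + 71\right) + 2898 = \left(\left(-26 + 91\right) + 71\right) + 2898 = \left(65 + 71\right) + 2898 = 136 + 2898 = 3034$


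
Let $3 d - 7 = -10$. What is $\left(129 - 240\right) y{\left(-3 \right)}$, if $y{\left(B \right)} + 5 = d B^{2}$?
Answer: $1554$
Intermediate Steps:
$d = -1$ ($d = \frac{7}{3} + \frac{1}{3} \left(-10\right) = \frac{7}{3} - \frac{10}{3} = -1$)
$y{\left(B \right)} = -5 - B^{2}$
$\left(129 - 240\right) y{\left(-3 \right)} = \left(129 - 240\right) \left(-5 - \left(-3\right)^{2}\right) = - 111 \left(-5 - 9\right) = \left(-111\right) \left(-14\right) = 1554$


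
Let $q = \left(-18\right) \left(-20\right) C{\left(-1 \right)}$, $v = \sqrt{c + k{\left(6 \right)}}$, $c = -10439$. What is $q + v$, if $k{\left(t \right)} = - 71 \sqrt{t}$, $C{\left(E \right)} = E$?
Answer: $-360 + i \sqrt{10439 + 71 \sqrt{6}} \approx -360.0 + 103.02 i$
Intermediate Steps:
$v = \sqrt{-10439 - 71 \sqrt{6}} \approx 103.02 i$
$q = -360$ ($q = \left(-18\right) \left(-20\right) \left(-1\right) = 360 \left(-1\right) = -360$)
$q + v = -360 + \sqrt{-10439 - 71 \sqrt{6}}$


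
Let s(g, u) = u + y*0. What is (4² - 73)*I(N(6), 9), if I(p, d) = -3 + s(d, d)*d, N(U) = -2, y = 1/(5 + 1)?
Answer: -4446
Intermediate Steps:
y = ⅙ (y = 1/6 = ⅙ ≈ 0.16667)
s(g, u) = u (s(g, u) = u + (⅙)*0 = u + 0 = u)
I(p, d) = -3 + d² (I(p, d) = -3 + d*d = -3 + d²)
(4² - 73)*I(N(6), 9) = (4² - 73)*(-3 + 9²) = (16 - 73)*(-3 + 81) = -57*78 = -4446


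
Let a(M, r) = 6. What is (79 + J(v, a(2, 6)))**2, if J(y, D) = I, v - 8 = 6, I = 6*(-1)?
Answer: 5329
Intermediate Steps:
I = -6
v = 14 (v = 8 + 6 = 14)
J(y, D) = -6
(79 + J(v, a(2, 6)))**2 = (79 - 6)**2 = 73**2 = 5329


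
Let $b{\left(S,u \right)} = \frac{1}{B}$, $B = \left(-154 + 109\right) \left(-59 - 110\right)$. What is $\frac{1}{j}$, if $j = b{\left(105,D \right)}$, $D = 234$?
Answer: $7605$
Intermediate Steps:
$B = 7605$ ($B = \left(-45\right) \left(-169\right) = 7605$)
$b{\left(S,u \right)} = \frac{1}{7605}$
$j = \frac{1}{7605} \approx 0.00013149$
$\frac{1}{j} = \frac{1}{\frac{1}{7605}} = 7605$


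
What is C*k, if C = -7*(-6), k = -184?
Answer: -7728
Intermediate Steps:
C = 42
C*k = 42*(-184) = -7728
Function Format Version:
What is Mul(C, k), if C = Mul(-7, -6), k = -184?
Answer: -7728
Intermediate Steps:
C = 42
Mul(C, k) = Mul(42, -184) = -7728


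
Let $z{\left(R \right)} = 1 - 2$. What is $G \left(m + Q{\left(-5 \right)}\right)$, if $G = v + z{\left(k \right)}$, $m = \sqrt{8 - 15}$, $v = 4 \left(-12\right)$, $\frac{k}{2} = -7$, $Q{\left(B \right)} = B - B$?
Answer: $- 49 i \sqrt{7} \approx - 129.64 i$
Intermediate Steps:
$Q{\left(B \right)} = 0$
$k = -14$ ($k = 2 \left(-7\right) = -14$)
$z{\left(R \right)} = -1$
$v = -48$
$m = i \sqrt{7}$ ($m = \sqrt{-7} = i \sqrt{7} \approx 2.6458 i$)
$G = -49$ ($G = -48 - 1 = -49$)
$G \left(m + Q{\left(-5 \right)}\right) = - 49 \left(i \sqrt{7} + 0\right) = - 49 i \sqrt{7}$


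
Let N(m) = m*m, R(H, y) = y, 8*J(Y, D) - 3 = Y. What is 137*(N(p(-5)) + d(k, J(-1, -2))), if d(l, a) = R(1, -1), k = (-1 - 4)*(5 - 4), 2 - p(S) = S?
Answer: 6576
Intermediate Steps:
J(Y, D) = 3/8 + Y/8
p(S) = 2 - S
k = -5 (k = -5*1 = -5)
d(l, a) = -1
N(m) = m²
137*(N(p(-5)) + d(k, J(-1, -2))) = 137*((2 - 1*(-5))² - 1) = 137*((2 + 5)² - 1) = 137*(7² - 1) = 137*(49 - 1) = 137*48 = 6576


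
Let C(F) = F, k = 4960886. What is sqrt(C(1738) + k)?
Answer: 8*sqrt(77541) ≈ 2227.7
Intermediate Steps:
sqrt(C(1738) + k) = sqrt(1738 + 4960886) = sqrt(4962624) = 8*sqrt(77541)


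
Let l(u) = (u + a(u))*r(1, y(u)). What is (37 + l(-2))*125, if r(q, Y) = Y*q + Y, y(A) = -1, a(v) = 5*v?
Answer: 7625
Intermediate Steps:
r(q, Y) = Y + Y*q
l(u) = -12*u (l(u) = (u + 5*u)*(-(1 + 1)) = (6*u)*(-1*2) = (6*u)*(-2) = -12*u)
(37 + l(-2))*125 = (37 - 12*(-2))*125 = (37 + 24)*125 = 61*125 = 7625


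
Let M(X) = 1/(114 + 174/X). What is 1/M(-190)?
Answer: 10743/95 ≈ 113.08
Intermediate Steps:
1/M(-190) = 1/((1/6)*(-190)/(29 + 19*(-190))) = 1/((1/6)*(-190)/(29 - 3610)) = 1/((1/6)*(-190)/(-3581)) = 1/((1/6)*(-190)*(-1/3581)) = 1/(95/10743) = 10743/95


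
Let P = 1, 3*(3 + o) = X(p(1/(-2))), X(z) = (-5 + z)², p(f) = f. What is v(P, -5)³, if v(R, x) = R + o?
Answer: 912673/1728 ≈ 528.17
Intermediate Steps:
o = 85/12 (o = -3 + (-5 + 1/(-2))²/3 = -3 + (-5 - ½)²/3 = -3 + (-11/2)²/3 = -3 + (⅓)*(121/4) = -3 + 121/12 = 85/12 ≈ 7.0833)
v(R, x) = 85/12 + R (v(R, x) = R + 85/12 = 85/12 + R)
v(P, -5)³ = (85/12 + 1)³ = (97/12)³ = 912673/1728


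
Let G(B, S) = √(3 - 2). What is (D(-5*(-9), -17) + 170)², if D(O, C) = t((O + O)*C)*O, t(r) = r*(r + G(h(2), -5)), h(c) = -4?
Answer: 11082156086112400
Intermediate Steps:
G(B, S) = 1 (G(B, S) = √1 = 1)
t(r) = r*(1 + r) (t(r) = r*(r + 1) = r*(1 + r))
D(O, C) = 2*C*O²*(1 + 2*C*O) (D(O, C) = (((O + O)*C)*(1 + (O + O)*C))*O = (((2*O)*C)*(1 + (2*O)*C))*O = ((2*C*O)*(1 + 2*C*O))*O = (2*C*O*(1 + 2*C*O))*O = 2*C*O²*(1 + 2*C*O))
(D(-5*(-9), -17) + 170)² = (2*(-17)*(-5*(-9))²*(1 + 2*(-17)*(-5*(-9))) + 170)² = (2*(-17)*45²*(1 + 2*(-17)*45) + 170)² = (2*(-17)*2025*(1 - 1530) + 170)² = (2*(-17)*2025*(-1529) + 170)² = (105271650 + 170)² = 105271820² = 11082156086112400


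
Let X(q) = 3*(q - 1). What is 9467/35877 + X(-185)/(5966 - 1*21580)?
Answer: 83918552/280091739 ≈ 0.29961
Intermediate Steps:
X(q) = -3 + 3*q (X(q) = 3*(-1 + q) = -3 + 3*q)
9467/35877 + X(-185)/(5966 - 1*21580) = 9467/35877 + (-3 + 3*(-185))/(5966 - 1*21580) = 9467*(1/35877) + (-3 - 555)/(5966 - 21580) = 9467/35877 - 558/(-15614) = 9467/35877 - 558*(-1/15614) = 9467/35877 + 279/7807 = 83918552/280091739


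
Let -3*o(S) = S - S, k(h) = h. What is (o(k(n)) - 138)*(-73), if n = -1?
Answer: 10074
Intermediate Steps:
o(S) = 0 (o(S) = -(S - S)/3 = -⅓*0 = 0)
(o(k(n)) - 138)*(-73) = (0 - 138)*(-73) = -138*(-73) = 10074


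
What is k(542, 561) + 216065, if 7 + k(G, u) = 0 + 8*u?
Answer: 220546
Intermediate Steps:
k(G, u) = -7 + 8*u (k(G, u) = -7 + (0 + 8*u) = -7 + 8*u)
k(542, 561) + 216065 = (-7 + 8*561) + 216065 = (-7 + 4488) + 216065 = 4481 + 216065 = 220546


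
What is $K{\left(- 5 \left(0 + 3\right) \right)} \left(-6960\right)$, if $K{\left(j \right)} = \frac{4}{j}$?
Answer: $1856$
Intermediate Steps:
$K{\left(- 5 \left(0 + 3\right) \right)} \left(-6960\right) = \frac{4}{\left(-5\right) \left(0 + 3\right)} \left(-6960\right) = \frac{4}{\left(-5\right) 3} \left(-6960\right) = \frac{4}{-15} \left(-6960\right) = 4 \left(- \frac{1}{15}\right) \left(-6960\right) = \left(- \frac{4}{15}\right) \left(-6960\right) = 1856$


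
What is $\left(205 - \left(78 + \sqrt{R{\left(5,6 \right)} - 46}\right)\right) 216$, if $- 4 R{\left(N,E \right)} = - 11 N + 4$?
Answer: $27432 - 108 i \sqrt{133} \approx 27432.0 - 1245.5 i$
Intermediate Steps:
$R{\left(N,E \right)} = -1 + \frac{11 N}{4}$ ($R{\left(N,E \right)} = - \frac{- 11 N + 4}{4} = - \frac{4 - 11 N}{4} = -1 + \frac{11 N}{4}$)
$\left(205 - \left(78 + \sqrt{R{\left(5,6 \right)} - 46}\right)\right) 216 = \left(205 - \left(78 + \sqrt{\left(-1 + \frac{11}{4} \cdot 5\right) - 46}\right)\right) 216 = \left(205 - \left(78 + \sqrt{\left(-1 + \frac{55}{4}\right) - 46}\right)\right) 216 = \left(205 - \left(78 + \sqrt{\frac{51}{4} - 46}\right)\right) 216 = \left(205 - \left(78 + \sqrt{- \frac{133}{4}}\right)\right) 216 = \left(205 - \left(78 + \frac{i \sqrt{133}}{2}\right)\right) 216 = \left(127 - \frac{i \sqrt{133}}{2}\right) 216 = 27432 - 108 i \sqrt{133}$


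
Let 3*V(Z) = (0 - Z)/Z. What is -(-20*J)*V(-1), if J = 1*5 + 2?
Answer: -140/3 ≈ -46.667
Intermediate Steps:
V(Z) = -1/3 (V(Z) = ((0 - Z)/Z)/3 = ((-Z)/Z)/3 = (1/3)*(-1) = -1/3)
J = 7 (J = 5 + 2 = 7)
-(-20*J)*V(-1) = -(-20*7)*(-1)/3 = -(-140)*(-1)/3 = -1*140/3 = -140/3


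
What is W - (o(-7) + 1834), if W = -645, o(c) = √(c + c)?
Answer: -2479 - I*√14 ≈ -2479.0 - 3.7417*I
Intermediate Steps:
o(c) = √2*√c (o(c) = √(2*c) = √2*√c)
W - (o(-7) + 1834) = -645 - (√2*√(-7) + 1834) = -645 - (√2*(I*√7) + 1834) = -645 - (I*√14 + 1834) = -645 - (1834 + I*√14) = -645 + (-1834 - I*√14) = -2479 - I*√14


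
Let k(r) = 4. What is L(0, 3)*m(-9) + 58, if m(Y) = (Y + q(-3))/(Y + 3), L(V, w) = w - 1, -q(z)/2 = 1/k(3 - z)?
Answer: 367/6 ≈ 61.167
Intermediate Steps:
q(z) = -½ (q(z) = -2/4 = -2*¼ = -½)
L(V, w) = -1 + w
m(Y) = (-½ + Y)/(3 + Y) (m(Y) = (Y - ½)/(Y + 3) = (-½ + Y)/(3 + Y))
L(0, 3)*m(-9) + 58 = (-1 + 3)*((-½ - 9)/(3 - 9)) + 58 = 2*(-19/2/(-6)) + 58 = 2*(-⅙*(-19/2)) + 58 = 2*(19/12) + 58 = 19/6 + 58 = 367/6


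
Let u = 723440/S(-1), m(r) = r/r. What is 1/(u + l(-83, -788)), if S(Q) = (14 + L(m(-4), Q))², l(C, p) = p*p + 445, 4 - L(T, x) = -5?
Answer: 529/329438221 ≈ 1.6058e-6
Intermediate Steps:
m(r) = 1
L(T, x) = 9 (L(T, x) = 4 - 1*(-5) = 4 + 5 = 9)
l(C, p) = 445 + p² (l(C, p) = p² + 445 = 445 + p²)
S(Q) = 529 (S(Q) = (14 + 9)² = 23² = 529)
u = 723440/529 ≈ 1367.6
1/(u + l(-83, -788)) = 1/(723440/529 + (445 + (-788)²)) = 1/(723440/529 + (445 + 620944)) = 1/(723440/529 + 621389) = 1/(329438221/529) = 529/329438221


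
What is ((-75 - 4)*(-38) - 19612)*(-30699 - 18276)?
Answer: 813474750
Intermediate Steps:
((-75 - 4)*(-38) - 19612)*(-30699 - 18276) = (-79*(-38) - 19612)*(-48975) = (3002 - 19612)*(-48975) = -16610*(-48975) = 813474750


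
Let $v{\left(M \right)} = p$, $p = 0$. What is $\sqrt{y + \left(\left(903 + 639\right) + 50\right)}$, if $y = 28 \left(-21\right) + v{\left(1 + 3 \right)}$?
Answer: $2 \sqrt{251} \approx 31.686$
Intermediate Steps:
$v{\left(M \right)} = 0$
$y = -588$ ($y = 28 \left(-21\right) + 0 = -588 + 0 = -588$)
$\sqrt{y + \left(\left(903 + 639\right) + 50\right)} = \sqrt{-588 + \left(\left(903 + 639\right) + 50\right)} = \sqrt{-588 + \left(1542 + 50\right)} = \sqrt{-588 + 1592} = \sqrt{1004} = 2 \sqrt{251}$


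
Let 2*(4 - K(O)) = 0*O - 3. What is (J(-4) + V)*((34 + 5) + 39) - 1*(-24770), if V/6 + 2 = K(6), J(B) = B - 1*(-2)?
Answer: 26252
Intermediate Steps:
K(O) = 11/2 (K(O) = 4 - (0*O - 3)/2 = 4 - (0 - 3)/2 = 4 - ½*(-3) = 4 + 3/2 = 11/2)
J(B) = 2 + B (J(B) = B + 2 = 2 + B)
V = 21 (V = -12 + 6*(11/2) = -12 + 33 = 21)
(J(-4) + V)*((34 + 5) + 39) - 1*(-24770) = ((2 - 4) + 21)*((34 + 5) + 39) - 1*(-24770) = (-2 + 21)*(39 + 39) + 24770 = 19*78 + 24770 = 1482 + 24770 = 26252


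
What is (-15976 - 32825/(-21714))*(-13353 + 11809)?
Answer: 267783670108/10857 ≈ 2.4665e+7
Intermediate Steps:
(-15976 - 32825/(-21714))*(-13353 + 11809) = (-15976 - 32825*(-1/21714))*(-1544) = (-15976 + 32825/21714)*(-1544) = -346870039/21714*(-1544) = 267783670108/10857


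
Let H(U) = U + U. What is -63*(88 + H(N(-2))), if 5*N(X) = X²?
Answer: -28224/5 ≈ -5644.8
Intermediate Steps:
N(X) = X²/5
H(U) = 2*U
-63*(88 + H(N(-2))) = -63*(88 + 2*((⅕)*(-2)²)) = -63*(88 + 2*((⅕)*4)) = -63*(88 + 2*(⅘)) = -63*(88 + 8/5) = -63*448/5 = -28224/5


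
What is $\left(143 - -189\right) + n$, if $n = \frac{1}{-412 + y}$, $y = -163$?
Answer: $\frac{190899}{575} \approx 332.0$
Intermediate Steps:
$n = - \frac{1}{575}$ ($n = \frac{1}{-412 - 163} = \frac{1}{-575} = - \frac{1}{575} \approx -0.0017391$)
$\left(143 - -189\right) + n = \left(143 - -189\right) - \frac{1}{575} = \left(143 + 189\right) - \frac{1}{575} = 332 - \frac{1}{575} = \frac{190899}{575}$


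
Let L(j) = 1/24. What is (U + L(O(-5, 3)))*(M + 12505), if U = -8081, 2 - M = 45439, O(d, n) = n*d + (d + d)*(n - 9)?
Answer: 1596732719/6 ≈ 2.6612e+8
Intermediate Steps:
O(d, n) = d*n + 2*d*(-9 + n) (O(d, n) = d*n + (2*d)*(-9 + n) = d*n + 2*d*(-9 + n))
M = -45437 (M = 2 - 1*45439 = 2 - 45439 = -45437)
L(j) = 1/24
(U + L(O(-5, 3)))*(M + 12505) = (-8081 + 1/24)*(-45437 + 12505) = -193943/24*(-32932) = 1596732719/6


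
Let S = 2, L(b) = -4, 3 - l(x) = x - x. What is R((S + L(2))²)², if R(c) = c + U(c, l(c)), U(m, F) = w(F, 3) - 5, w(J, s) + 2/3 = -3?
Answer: 196/9 ≈ 21.778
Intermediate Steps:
l(x) = 3 (l(x) = 3 - (x - x) = 3 - 1*0 = 3 + 0 = 3)
w(J, s) = -11/3 (w(J, s) = -⅔ - 3 = -11/3)
U(m, F) = -26/3 (U(m, F) = -11/3 - 5 = -26/3)
R(c) = -26/3 + c (R(c) = c - 26/3 = -26/3 + c)
R((S + L(2))²)² = (-26/3 + (2 - 4)²)² = (-26/3 + (-2)²)² = (-26/3 + 4)² = (-14/3)² = 196/9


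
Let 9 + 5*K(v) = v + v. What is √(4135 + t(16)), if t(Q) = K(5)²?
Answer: 4*√6461/5 ≈ 64.304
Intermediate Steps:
K(v) = -9/5 + 2*v/5 (K(v) = -9/5 + (v + v)/5 = -9/5 + (2*v)/5 = -9/5 + 2*v/5)
t(Q) = 1/25 (t(Q) = (-9/5 + (⅖)*5)² = (-9/5 + 2)² = (⅕)² = 1/25)
√(4135 + t(16)) = √(4135 + 1/25) = √(103376/25) = 4*√6461/5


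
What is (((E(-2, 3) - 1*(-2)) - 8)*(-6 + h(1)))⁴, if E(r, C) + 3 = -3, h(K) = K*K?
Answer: 12960000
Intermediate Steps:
h(K) = K²
E(r, C) = -6 (E(r, C) = -3 - 3 = -6)
(((E(-2, 3) - 1*(-2)) - 8)*(-6 + h(1)))⁴ = (((-6 - 1*(-2)) - 8)*(-6 + 1²))⁴ = (((-6 + 2) - 8)*(-6 + 1))⁴ = ((-4 - 8)*(-5))⁴ = (-12*(-5))⁴ = 60⁴ = 12960000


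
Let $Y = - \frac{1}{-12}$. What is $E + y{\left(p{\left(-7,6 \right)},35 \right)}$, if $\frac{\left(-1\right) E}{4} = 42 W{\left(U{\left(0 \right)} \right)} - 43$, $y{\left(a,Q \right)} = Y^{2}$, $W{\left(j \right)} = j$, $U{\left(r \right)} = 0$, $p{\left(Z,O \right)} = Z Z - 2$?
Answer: $\frac{24769}{144} \approx 172.01$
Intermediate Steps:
$Y = \frac{1}{12}$ ($Y = \left(-1\right) \left(- \frac{1}{12}\right) = \frac{1}{12} \approx 0.083333$)
$p{\left(Z,O \right)} = -2 + Z^{2}$ ($p{\left(Z,O \right)} = Z^{2} - 2 = -2 + Z^{2}$)
$y{\left(a,Q \right)} = \frac{1}{144}$ ($y{\left(a,Q \right)} = \left(\frac{1}{12}\right)^{2} = \frac{1}{144}$)
$E = 172$ ($E = - 4 \left(42 \cdot 0 - 43\right) = - 4 \left(0 - 43\right) = \left(-4\right) \left(-43\right) = 172$)
$E + y{\left(p{\left(-7,6 \right)},35 \right)} = 172 + \frac{1}{144} = \frac{24769}{144}$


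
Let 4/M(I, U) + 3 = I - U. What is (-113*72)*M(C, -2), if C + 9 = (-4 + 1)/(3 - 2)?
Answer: 32544/13 ≈ 2503.4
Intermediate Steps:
C = -12 (C = -9 + (-4 + 1)/(3 - 2) = -9 - 3/1 = -9 - 3*1 = -9 - 3 = -12)
M(I, U) = 4/(-3 + I - U) (M(I, U) = 4/(-3 + (I - U)) = 4/(-3 + I - U))
(-113*72)*M(C, -2) = (-113*72)*(4/(-3 - 12 - 1*(-2))) = -32544/(-3 - 12 + 2) = -32544/(-13) = -32544*(-1)/13 = -8136*(-4/13) = 32544/13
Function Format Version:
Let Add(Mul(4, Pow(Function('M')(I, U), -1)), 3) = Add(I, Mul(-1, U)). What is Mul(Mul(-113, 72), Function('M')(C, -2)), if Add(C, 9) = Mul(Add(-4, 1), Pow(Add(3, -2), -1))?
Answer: Rational(32544, 13) ≈ 2503.4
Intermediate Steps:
C = -12 (C = Add(-9, Mul(Add(-4, 1), Pow(Add(3, -2), -1))) = Add(-9, Mul(-3, Pow(1, -1))) = Add(-9, Mul(-3, 1)) = Add(-9, -3) = -12)
Function('M')(I, U) = Mul(4, Pow(Add(-3, I, Mul(-1, U)), -1)) (Function('M')(I, U) = Mul(4, Pow(Add(-3, Add(I, Mul(-1, U))), -1)) = Mul(4, Pow(Add(-3, I, Mul(-1, U)), -1)))
Mul(Mul(-113, 72), Function('M')(C, -2)) = Mul(Mul(-113, 72), Mul(4, Pow(Add(-3, -12, Mul(-1, -2)), -1))) = Mul(-8136, Mul(4, Pow(Add(-3, -12, 2), -1))) = Mul(-8136, Mul(4, Pow(-13, -1))) = Mul(-8136, Mul(4, Rational(-1, 13))) = Mul(-8136, Rational(-4, 13)) = Rational(32544, 13)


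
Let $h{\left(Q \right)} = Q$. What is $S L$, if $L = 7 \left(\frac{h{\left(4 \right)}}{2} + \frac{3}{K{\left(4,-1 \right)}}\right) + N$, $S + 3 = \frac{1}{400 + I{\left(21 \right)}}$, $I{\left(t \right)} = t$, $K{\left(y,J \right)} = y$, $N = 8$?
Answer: $- \frac{68779}{842} \approx -81.685$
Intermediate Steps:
$S = - \frac{1262}{421}$ ($S = -3 + \frac{1}{400 + 21} = -3 + \frac{1}{421} = - \frac{1262}{421} \approx -2.9976$)
$L = \frac{109}{4}$ ($L = 7 \left(\frac{4}{2} + \frac{3}{4}\right) + 8 = 7 \left(4 \cdot \frac{1}{2} + 3 \cdot \frac{1}{4}\right) + 8 = 7 \left(2 + \frac{3}{4}\right) + 8 = 7 \cdot \frac{11}{4} + 8 = \frac{77}{4} + 8 = \frac{109}{4} \approx 27.25$)
$S L = \left(- \frac{1262}{421}\right) \frac{109}{4} = - \frac{68779}{842}$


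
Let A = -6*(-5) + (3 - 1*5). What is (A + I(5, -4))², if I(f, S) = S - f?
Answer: 361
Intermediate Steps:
A = 28 (A = 30 + (3 - 5) = 30 - 2 = 28)
(A + I(5, -4))² = (28 + (-4 - 1*5))² = (28 + (-4 - 5))² = (28 - 9)² = 19² = 361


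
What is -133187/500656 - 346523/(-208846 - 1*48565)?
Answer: 139205020231/128874361616 ≈ 1.0802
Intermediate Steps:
-133187/500656 - 346523/(-208846 - 1*48565) = -133187*1/500656 - 346523/(-208846 - 48565) = -133187/500656 - 346523/(-257411) = -133187/500656 - 346523*(-1/257411) = -133187/500656 + 346523/257411 = 139205020231/128874361616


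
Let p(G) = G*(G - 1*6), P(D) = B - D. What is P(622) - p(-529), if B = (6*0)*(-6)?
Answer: -283637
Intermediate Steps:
B = 0 (B = 0*(-6) = 0)
P(D) = -D (P(D) = 0 - D = -D)
p(G) = G*(-6 + G) (p(G) = G*(G - 6) = G*(-6 + G))
P(622) - p(-529) = -1*622 - (-529)*(-6 - 529) = -622 - (-529)*(-535) = -622 - 1*283015 = -622 - 283015 = -283637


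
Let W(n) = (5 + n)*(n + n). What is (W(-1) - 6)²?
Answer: 196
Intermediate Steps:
W(n) = 2*n*(5 + n) (W(n) = (5 + n)*(2*n) = 2*n*(5 + n))
(W(-1) - 6)² = (2*(-1)*(5 - 1) - 6)² = (2*(-1)*4 - 6)² = (-8 - 6)² = (-14)² = 196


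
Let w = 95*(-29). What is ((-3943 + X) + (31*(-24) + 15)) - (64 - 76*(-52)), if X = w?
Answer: -11443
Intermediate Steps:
w = -2755
X = -2755
((-3943 + X) + (31*(-24) + 15)) - (64 - 76*(-52)) = ((-3943 - 2755) + (31*(-24) + 15)) - (64 - 76*(-52)) = (-6698 + (-744 + 15)) - (64 + 3952) = (-6698 - 729) - 1*4016 = -7427 - 4016 = -11443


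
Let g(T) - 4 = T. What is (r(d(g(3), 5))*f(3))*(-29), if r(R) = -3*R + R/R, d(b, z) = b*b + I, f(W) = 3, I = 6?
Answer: 14268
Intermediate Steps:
g(T) = 4 + T
d(b, z) = 6 + b² (d(b, z) = b*b + 6 = b² + 6 = 6 + b²)
r(R) = 1 - 3*R (r(R) = -3*R + 1 = 1 - 3*R)
(r(d(g(3), 5))*f(3))*(-29) = ((1 - 3*(6 + (4 + 3)²))*3)*(-29) = ((1 - 3*(6 + 7²))*3)*(-29) = ((1 - 3*(6 + 49))*3)*(-29) = ((1 - 3*55)*3)*(-29) = ((1 - 165)*3)*(-29) = -164*3*(-29) = -492*(-29) = 14268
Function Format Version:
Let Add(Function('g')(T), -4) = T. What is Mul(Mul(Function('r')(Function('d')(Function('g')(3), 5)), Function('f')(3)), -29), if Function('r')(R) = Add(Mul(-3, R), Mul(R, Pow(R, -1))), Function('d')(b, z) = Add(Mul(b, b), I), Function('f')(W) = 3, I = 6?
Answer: 14268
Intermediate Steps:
Function('g')(T) = Add(4, T)
Function('d')(b, z) = Add(6, Pow(b, 2)) (Function('d')(b, z) = Add(Mul(b, b), 6) = Add(Pow(b, 2), 6) = Add(6, Pow(b, 2)))
Function('r')(R) = Add(1, Mul(-3, R)) (Function('r')(R) = Add(Mul(-3, R), 1) = Add(1, Mul(-3, R)))
Mul(Mul(Function('r')(Function('d')(Function('g')(3), 5)), Function('f')(3)), -29) = Mul(Mul(Add(1, Mul(-3, Add(6, Pow(Add(4, 3), 2)))), 3), -29) = Mul(Mul(Add(1, Mul(-3, Add(6, Pow(7, 2)))), 3), -29) = Mul(Mul(Add(1, Mul(-3, Add(6, 49))), 3), -29) = Mul(Mul(Add(1, Mul(-3, 55)), 3), -29) = Mul(Mul(Add(1, -165), 3), -29) = Mul(Mul(-164, 3), -29) = Mul(-492, -29) = 14268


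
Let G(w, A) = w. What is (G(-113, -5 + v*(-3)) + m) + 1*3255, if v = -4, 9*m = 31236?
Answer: 19838/3 ≈ 6612.7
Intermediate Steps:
m = 10412/3 (m = (1/9)*31236 = 10412/3 ≈ 3470.7)
(G(-113, -5 + v*(-3)) + m) + 1*3255 = (-113 + 10412/3) + 1*3255 = 10073/3 + 3255 = 19838/3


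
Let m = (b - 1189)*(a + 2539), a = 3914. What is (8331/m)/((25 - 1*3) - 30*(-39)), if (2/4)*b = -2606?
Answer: -2777/16412112792 ≈ -1.6920e-7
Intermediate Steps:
b = -5212 (b = 2*(-2606) = -5212)
m = -41305653 (m = (-5212 - 1189)*(3914 + 2539) = -6401*6453 = -41305653)
(8331/m)/((25 - 1*3) - 30*(-39)) = (8331/(-41305653))/((25 - 1*3) - 30*(-39)) = (8331*(-1/41305653))/((25 - 3) + 1170) = -2777/(13768551*(22 + 1170)) = -2777/13768551/1192 = -2777/13768551*1/1192 = -2777/16412112792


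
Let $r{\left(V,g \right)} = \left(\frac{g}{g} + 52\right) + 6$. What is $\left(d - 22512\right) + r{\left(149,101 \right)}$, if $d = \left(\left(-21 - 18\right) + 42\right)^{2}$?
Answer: $-22444$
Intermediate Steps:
$r{\left(V,g \right)} = 59$ ($r{\left(V,g \right)} = \left(1 + 52\right) + 6 = 53 + 6 = 59$)
$d = 9$ ($d = \left(-39 + 42\right)^{2} = 3^{2} = 9$)
$\left(d - 22512\right) + r{\left(149,101 \right)} = \left(9 - 22512\right) + 59 = -22503 + 59 = -22444$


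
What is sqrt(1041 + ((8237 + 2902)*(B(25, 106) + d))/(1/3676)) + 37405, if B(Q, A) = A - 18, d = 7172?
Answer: 37405 + sqrt(297274959681) ≈ 5.8263e+5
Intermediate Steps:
B(Q, A) = -18 + A
sqrt(1041 + ((8237 + 2902)*(B(25, 106) + d))/(1/3676)) + 37405 = sqrt(1041 + ((8237 + 2902)*((-18 + 106) + 7172))/(1/3676)) + 37405 = sqrt(1041 + (11139*(88 + 7172))/(1/3676)) + 37405 = sqrt(1041 + (11139*7260)*3676) + 37405 = sqrt(1041 + 80869140*3676) + 37405 = sqrt(1041 + 297274958640) + 37405 = sqrt(297274959681) + 37405 = 37405 + sqrt(297274959681)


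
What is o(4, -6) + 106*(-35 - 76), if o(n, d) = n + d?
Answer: -11768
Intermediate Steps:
o(n, d) = d + n
o(4, -6) + 106*(-35 - 76) = (-6 + 4) + 106*(-35 - 76) = -2 + 106*(-111) = -2 - 11766 = -11768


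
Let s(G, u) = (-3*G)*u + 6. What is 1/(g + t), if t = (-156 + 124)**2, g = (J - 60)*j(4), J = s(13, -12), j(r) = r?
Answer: 1/2680 ≈ 0.00037313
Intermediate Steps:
s(G, u) = 6 - 3*G*u (s(G, u) = -3*G*u + 6 = 6 - 3*G*u)
J = 474 (J = 6 - 3*13*(-12) = 6 + 468 = 474)
g = 1656 (g = (474 - 60)*4 = 414*4 = 1656)
t = 1024 (t = (-32)**2 = 1024)
1/(g + t) = 1/(1656 + 1024) = 1/2680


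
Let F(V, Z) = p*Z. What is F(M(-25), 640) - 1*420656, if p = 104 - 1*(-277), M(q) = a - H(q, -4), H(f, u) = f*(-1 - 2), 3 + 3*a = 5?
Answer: -176816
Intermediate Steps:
a = 2/3 (a = -1 + (1/3)*5 = -1 + 5/3 = 2/3 ≈ 0.66667)
H(f, u) = -3*f (H(f, u) = f*(-3) = -3*f)
M(q) = 2/3 + 3*q (M(q) = 2/3 - (-3)*q = 2/3 + 3*q)
p = 381 (p = 104 + 277 = 381)
F(V, Z) = 381*Z
F(M(-25), 640) - 1*420656 = 381*640 - 1*420656 = 243840 - 420656 = -176816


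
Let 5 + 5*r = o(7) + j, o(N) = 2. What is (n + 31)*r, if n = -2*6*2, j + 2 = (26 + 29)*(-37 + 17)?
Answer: -1547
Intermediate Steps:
j = -1102 (j = -2 + (26 + 29)*(-37 + 17) = -2 + 55*(-20) = -2 - 1100 = -1102)
n = -24 (n = -12*2 = -24)
r = -221 (r = -1 + (2 - 1102)/5 = -1 + (1/5)*(-1100) = -1 - 220 = -221)
(n + 31)*r = (-24 + 31)*(-221) = 7*(-221) = -1547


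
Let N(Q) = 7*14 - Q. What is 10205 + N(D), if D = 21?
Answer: 10282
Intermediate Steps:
N(Q) = 98 - Q
10205 + N(D) = 10205 + (98 - 1*21) = 10205 + (98 - 21) = 10205 + 77 = 10282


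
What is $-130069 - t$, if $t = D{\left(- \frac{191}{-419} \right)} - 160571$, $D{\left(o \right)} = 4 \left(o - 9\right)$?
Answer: $\frac{12794658}{419} \approx 30536.0$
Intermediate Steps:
$D{\left(o \right)} = -36 + 4 o$ ($D{\left(o \right)} = 4 \left(-9 + o\right) = -36 + 4 o$)
$t = - \frac{67293569}{419}$ ($t = \left(-36 + 4 \left(- \frac{191}{-419}\right)\right) - 160571 = \left(-36 + 4 \left(\left(-191\right) \left(- \frac{1}{419}\right)\right)\right) - 160571 = \left(-36 + 4 \cdot \frac{191}{419}\right) - 160571 = \left(-36 + \frac{764}{419}\right) - 160571 = - \frac{14320}{419} - 160571 = - \frac{67293569}{419} \approx -1.6061 \cdot 10^{5}$)
$-130069 - t = -130069 - - \frac{67293569}{419} = -130069 + \frac{67293569}{419} = \frac{12794658}{419}$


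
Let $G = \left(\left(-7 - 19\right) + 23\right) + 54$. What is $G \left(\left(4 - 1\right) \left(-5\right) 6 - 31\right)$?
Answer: $-6171$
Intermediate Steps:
$G = 51$ ($G = \left(-26 + 23\right) + 54 = -3 + 54 = 51$)
$G \left(\left(4 - 1\right) \left(-5\right) 6 - 31\right) = 51 \left(\left(4 - 1\right) \left(-5\right) 6 - 31\right) = 51 \left(3 \left(-5\right) 6 - 31\right) = 51 \left(\left(-15\right) 6 - 31\right) = 51 \left(-90 - 31\right) = 51 \left(-121\right) = -6171$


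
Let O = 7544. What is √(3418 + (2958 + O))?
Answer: 4*√870 ≈ 117.98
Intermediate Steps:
√(3418 + (2958 + O)) = √(3418 + (2958 + 7544)) = √(3418 + 10502) = √13920 = 4*√870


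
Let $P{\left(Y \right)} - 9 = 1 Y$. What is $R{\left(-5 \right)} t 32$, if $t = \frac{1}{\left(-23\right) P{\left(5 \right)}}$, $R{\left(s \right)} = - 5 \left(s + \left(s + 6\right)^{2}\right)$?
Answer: $- \frac{320}{161} \approx -1.9876$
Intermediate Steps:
$P{\left(Y \right)} = 9 + Y$ ($P{\left(Y \right)} = 9 + 1 Y = 9 + Y$)
$R{\left(s \right)} = - 5 s - 5 \left(6 + s\right)^{2}$ ($R{\left(s \right)} = - 5 \left(s + \left(6 + s\right)^{2}\right) = - 5 s - 5 \left(6 + s\right)^{2}$)
$t = - \frac{1}{322}$ ($t = \frac{1}{\left(-23\right) \left(9 + 5\right)} = - \frac{1}{23 \cdot 14} = \left(- \frac{1}{23}\right) \frac{1}{14} = - \frac{1}{322} \approx -0.0031056$)
$R{\left(-5 \right)} t 32 = \left(\left(-5\right) \left(-5\right) - 5 \left(6 - 5\right)^{2}\right) \left(- \frac{1}{322}\right) 32 = \left(25 - 5 \cdot 1^{2}\right) \left(- \frac{1}{322}\right) 32 = \left(25 - 5\right) \left(- \frac{1}{322}\right) 32 = 20 \left(- \frac{1}{322}\right) 32 = \left(- \frac{10}{161}\right) 32 = - \frac{320}{161}$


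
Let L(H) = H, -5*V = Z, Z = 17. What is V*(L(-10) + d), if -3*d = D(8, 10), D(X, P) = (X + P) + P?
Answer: 986/15 ≈ 65.733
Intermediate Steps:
V = -17/5 (V = -⅕*17 = -17/5 ≈ -3.4000)
D(X, P) = X + 2*P (D(X, P) = (P + X) + P = X + 2*P)
d = -28/3 (d = -(8 + 2*10)/3 = -(8 + 20)/3 = -⅓*28 = -28/3 ≈ -9.3333)
V*(L(-10) + d) = -17*(-10 - 28/3)/5 = -17/5*(-58/3) = 986/15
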